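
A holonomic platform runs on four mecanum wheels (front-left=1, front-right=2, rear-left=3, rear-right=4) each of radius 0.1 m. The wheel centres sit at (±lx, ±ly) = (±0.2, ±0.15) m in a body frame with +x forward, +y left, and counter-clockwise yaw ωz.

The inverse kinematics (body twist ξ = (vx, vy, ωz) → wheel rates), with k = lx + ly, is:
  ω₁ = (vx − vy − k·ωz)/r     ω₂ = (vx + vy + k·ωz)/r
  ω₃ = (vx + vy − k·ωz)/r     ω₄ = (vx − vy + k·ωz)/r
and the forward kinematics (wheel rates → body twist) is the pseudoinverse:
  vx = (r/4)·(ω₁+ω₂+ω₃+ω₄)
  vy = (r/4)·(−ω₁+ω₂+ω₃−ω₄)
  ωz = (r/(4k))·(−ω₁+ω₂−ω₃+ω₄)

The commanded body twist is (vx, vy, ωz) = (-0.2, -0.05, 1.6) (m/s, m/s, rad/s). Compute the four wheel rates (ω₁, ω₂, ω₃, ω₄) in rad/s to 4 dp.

k = lx + ly = 0.2 + 0.15 = 0.3500;  k·ωz = 0.3500·1.6 = 0.5600
ω₁ (FL) = (vx − vy − k·ωz)/r = -0.7100/0.1 = -7.1000
ω₂ (FR) = (vx + vy + k·ωz)/r = 0.3100/0.1 = 3.1000
ω₃ (RL) = (vx + vy − k·ωz)/r = -0.8100/0.1 = -8.1000
ω₄ (RR) = (vx − vy + k·ωz)/r = 0.4100/0.1 = 4.1000

(-7.1000, 3.1000, -8.1000, 4.1000)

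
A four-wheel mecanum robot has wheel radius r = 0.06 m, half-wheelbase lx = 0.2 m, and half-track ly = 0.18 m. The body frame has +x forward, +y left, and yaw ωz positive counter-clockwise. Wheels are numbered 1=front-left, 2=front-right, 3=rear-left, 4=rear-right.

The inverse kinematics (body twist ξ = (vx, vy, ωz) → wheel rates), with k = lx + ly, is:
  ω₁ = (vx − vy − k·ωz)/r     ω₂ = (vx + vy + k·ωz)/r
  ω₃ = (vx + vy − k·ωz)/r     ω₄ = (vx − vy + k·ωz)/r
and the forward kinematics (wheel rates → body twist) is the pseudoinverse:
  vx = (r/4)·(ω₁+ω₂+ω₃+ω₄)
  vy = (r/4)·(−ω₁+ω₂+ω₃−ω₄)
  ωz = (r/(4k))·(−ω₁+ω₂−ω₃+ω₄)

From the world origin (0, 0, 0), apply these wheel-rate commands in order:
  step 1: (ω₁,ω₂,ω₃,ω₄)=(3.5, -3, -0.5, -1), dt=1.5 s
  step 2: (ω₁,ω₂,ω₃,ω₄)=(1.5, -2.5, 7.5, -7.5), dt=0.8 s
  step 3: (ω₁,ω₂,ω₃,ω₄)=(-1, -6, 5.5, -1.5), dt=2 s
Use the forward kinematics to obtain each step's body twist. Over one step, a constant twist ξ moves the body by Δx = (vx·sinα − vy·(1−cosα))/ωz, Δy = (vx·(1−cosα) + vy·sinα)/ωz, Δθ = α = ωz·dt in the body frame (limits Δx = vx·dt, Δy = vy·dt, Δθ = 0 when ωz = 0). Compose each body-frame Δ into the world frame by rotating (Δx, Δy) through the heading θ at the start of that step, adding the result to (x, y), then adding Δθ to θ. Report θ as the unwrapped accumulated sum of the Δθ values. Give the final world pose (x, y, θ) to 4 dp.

(0.0773, 0.0705, -1.9618)

step 1: ξ=(vx,vy,ωz)=(-0.0150, -0.0900, -0.2763), dt=1.5 → body Δ=(-0.0494, -0.1266, -0.4145) → world pose (-0.0494, -0.1266, -0.4145)
step 2: ξ=(vx,vy,ωz)=(-0.0150, 0.1650, -0.7500), dt=0.8 → body Δ=(0.0271, 0.1277, -0.6000) → world pose (0.0268, -0.0206, -1.0145)
step 3: ξ=(vx,vy,ωz)=(-0.0450, 0.0300, -0.4737), dt=2.0 → body Δ=(-0.0508, 0.0910, -0.9474) → world pose (0.0773, 0.0705, -1.9618)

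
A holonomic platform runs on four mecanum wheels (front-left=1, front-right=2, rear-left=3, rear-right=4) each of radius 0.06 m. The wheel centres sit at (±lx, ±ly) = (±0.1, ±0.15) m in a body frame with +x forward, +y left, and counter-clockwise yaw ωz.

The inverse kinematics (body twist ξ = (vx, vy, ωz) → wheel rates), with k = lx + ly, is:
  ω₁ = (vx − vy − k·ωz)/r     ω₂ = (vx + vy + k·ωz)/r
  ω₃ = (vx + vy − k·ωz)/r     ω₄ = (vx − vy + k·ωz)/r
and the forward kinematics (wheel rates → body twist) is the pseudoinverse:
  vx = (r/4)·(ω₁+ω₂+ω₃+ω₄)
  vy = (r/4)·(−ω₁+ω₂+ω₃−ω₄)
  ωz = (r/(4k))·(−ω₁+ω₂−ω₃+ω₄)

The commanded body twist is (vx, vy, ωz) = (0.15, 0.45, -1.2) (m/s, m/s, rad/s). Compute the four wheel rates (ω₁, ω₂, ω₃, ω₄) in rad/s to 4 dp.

k = lx + ly = 0.1 + 0.15 = 0.2500;  k·ωz = 0.2500·-1.2 = -0.3000
ω₁ (FL) = (vx − vy − k·ωz)/r = 0.0000/0.06 = 0.0000
ω₂ (FR) = (vx + vy + k·ωz)/r = 0.3000/0.06 = 5.0000
ω₃ (RL) = (vx + vy − k·ωz)/r = 0.9000/0.06 = 15.0000
ω₄ (RR) = (vx − vy + k·ωz)/r = -0.6000/0.06 = -10.0000

(0.0000, 5.0000, 15.0000, -10.0000)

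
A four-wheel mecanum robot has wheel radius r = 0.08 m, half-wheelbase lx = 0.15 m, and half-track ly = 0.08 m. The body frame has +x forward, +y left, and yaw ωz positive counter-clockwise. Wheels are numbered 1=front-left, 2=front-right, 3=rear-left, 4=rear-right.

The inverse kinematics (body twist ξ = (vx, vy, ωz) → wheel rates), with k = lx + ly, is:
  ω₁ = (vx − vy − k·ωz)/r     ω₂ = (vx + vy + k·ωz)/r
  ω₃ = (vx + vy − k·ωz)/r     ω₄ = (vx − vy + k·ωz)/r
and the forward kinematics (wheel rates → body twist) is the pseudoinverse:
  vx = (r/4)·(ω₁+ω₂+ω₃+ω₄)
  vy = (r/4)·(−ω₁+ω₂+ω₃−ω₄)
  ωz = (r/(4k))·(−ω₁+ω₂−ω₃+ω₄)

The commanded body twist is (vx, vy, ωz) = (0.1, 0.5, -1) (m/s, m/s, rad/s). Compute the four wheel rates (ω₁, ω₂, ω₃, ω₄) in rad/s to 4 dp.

k = lx + ly = 0.15 + 0.08 = 0.2300;  k·ωz = 0.2300·-1 = -0.2300
ω₁ (FL) = (vx − vy − k·ωz)/r = -0.1700/0.08 = -2.1250
ω₂ (FR) = (vx + vy + k·ωz)/r = 0.3700/0.08 = 4.6250
ω₃ (RL) = (vx + vy − k·ωz)/r = 0.8300/0.08 = 10.3750
ω₄ (RR) = (vx − vy + k·ωz)/r = -0.6300/0.08 = -7.8750

(-2.1250, 4.6250, 10.3750, -7.8750)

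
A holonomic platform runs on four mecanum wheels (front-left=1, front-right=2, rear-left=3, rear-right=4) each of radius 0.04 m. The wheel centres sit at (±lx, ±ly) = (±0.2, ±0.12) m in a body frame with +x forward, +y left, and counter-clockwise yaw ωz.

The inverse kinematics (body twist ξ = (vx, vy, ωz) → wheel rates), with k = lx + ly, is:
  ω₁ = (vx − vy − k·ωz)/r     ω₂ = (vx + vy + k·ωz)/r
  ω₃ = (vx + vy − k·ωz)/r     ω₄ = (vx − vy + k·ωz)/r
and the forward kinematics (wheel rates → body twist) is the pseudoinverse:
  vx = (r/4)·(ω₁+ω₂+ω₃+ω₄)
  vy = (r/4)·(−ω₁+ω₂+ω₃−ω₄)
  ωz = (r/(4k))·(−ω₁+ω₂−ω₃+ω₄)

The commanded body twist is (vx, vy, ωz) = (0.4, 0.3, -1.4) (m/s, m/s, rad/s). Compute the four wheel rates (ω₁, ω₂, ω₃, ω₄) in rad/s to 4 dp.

k = lx + ly = 0.2 + 0.12 = 0.3200;  k·ωz = 0.3200·-1.4 = -0.4480
ω₁ (FL) = (vx − vy − k·ωz)/r = 0.5480/0.04 = 13.7000
ω₂ (FR) = (vx + vy + k·ωz)/r = 0.2520/0.04 = 6.3000
ω₃ (RL) = (vx + vy − k·ωz)/r = 1.1480/0.04 = 28.7000
ω₄ (RR) = (vx − vy + k·ωz)/r = -0.3480/0.04 = -8.7000

(13.7000, 6.3000, 28.7000, -8.7000)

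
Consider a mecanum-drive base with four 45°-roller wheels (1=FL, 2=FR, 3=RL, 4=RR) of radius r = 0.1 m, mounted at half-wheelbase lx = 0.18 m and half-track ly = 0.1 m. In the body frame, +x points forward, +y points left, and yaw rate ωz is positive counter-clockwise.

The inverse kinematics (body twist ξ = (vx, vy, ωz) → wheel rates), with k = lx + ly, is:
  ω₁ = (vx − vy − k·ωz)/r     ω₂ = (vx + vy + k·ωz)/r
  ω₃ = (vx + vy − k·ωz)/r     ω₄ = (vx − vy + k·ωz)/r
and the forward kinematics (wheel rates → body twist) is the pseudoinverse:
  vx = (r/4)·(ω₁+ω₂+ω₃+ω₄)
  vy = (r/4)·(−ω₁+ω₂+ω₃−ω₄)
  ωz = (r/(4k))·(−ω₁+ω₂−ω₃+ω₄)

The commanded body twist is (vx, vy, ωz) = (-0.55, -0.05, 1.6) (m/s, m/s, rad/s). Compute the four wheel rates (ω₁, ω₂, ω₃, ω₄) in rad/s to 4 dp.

k = lx + ly = 0.18 + 0.1 = 0.2800;  k·ωz = 0.2800·1.6 = 0.4480
ω₁ (FL) = (vx − vy − k·ωz)/r = -0.9480/0.1 = -9.4800
ω₂ (FR) = (vx + vy + k·ωz)/r = -0.1520/0.1 = -1.5200
ω₃ (RL) = (vx + vy − k·ωz)/r = -1.0480/0.1 = -10.4800
ω₄ (RR) = (vx − vy + k·ωz)/r = -0.0520/0.1 = -0.5200

(-9.4800, -1.5200, -10.4800, -0.5200)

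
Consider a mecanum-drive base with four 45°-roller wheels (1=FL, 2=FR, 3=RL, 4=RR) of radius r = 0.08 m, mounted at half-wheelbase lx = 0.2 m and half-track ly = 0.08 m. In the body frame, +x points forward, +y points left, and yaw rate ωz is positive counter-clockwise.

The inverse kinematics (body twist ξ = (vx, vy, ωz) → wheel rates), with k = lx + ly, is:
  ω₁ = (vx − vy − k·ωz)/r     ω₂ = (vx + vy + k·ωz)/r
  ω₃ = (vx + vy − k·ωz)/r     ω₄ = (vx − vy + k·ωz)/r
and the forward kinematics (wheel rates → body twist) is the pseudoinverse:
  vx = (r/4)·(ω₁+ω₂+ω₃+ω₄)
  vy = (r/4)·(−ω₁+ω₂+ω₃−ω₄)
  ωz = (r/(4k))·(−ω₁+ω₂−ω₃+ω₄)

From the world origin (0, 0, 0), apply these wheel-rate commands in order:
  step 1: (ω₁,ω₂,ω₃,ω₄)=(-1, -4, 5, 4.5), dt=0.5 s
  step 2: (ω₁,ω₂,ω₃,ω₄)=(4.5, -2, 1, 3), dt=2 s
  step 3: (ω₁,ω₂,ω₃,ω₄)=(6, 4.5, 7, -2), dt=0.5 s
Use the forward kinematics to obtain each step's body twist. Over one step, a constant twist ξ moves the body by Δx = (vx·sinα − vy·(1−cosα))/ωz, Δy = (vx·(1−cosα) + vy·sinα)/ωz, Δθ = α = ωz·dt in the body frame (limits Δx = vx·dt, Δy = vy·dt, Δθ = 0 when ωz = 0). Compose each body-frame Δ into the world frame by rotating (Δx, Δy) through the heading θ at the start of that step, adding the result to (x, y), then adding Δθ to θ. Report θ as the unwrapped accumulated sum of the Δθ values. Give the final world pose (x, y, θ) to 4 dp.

step 1: ξ=(vx,vy,ωz)=(0.0900, -0.0500, -0.2500), dt=0.5 → body Δ=(0.0433, -0.0277, -0.1250) → world pose (0.0433, -0.0277, -0.1250)
step 2: ξ=(vx,vy,ωz)=(0.1300, -0.1700, -0.3214), dt=2.0 → body Δ=(0.1369, -0.3978, -0.6429) → world pose (0.1295, -0.4395, -0.7679)
step 3: ξ=(vx,vy,ωz)=(0.3100, 0.1500, -0.7500), dt=0.5 → body Δ=(0.1653, 0.0445, -0.3750) → world pose (0.2794, -0.5223, -1.1429)

(0.2794, -0.5223, -1.1429)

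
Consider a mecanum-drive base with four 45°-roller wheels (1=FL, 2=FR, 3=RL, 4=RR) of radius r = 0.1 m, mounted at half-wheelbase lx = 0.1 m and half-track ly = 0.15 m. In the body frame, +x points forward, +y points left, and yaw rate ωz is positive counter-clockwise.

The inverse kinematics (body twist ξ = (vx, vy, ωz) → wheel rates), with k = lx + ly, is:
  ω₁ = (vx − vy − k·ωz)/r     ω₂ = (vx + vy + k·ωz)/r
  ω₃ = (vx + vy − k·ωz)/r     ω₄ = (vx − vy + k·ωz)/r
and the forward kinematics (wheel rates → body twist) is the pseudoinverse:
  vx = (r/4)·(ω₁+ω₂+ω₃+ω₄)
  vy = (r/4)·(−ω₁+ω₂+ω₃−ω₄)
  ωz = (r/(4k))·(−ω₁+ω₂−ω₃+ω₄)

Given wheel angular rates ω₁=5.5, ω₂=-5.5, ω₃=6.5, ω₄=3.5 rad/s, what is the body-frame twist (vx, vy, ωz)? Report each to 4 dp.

k = lx + ly = 0.1 + 0.15 = 0.2500
ω₁+ω₂+ω₃+ω₄ = 10.0000  →  vx = (0.1/4)·10.0000 = 0.2500
−ω₁+ω₂+ω₃−ω₄ = -8.0000  →  vy = (0.1/4)·-8.0000 = -0.2000
−ω₁+ω₂−ω₃+ω₄ = -14.0000  →  ωz = (0.1/1.0000)·-14.0000 = -1.4000

(0.2500, -0.2000, -1.4000)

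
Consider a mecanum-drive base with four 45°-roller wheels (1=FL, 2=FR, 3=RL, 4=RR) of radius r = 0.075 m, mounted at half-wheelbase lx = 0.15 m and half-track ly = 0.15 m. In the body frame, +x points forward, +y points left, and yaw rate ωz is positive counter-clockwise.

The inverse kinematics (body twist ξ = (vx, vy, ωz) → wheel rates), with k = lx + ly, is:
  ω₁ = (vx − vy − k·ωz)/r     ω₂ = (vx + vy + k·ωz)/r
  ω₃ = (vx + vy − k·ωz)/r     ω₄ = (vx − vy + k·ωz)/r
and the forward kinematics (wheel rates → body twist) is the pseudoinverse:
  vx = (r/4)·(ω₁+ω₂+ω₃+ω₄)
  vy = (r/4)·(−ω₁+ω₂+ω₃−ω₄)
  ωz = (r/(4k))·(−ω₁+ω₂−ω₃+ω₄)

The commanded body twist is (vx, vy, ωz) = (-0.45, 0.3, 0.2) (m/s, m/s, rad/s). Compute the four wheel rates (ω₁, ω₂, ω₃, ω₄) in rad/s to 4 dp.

(-10.8000, -1.2000, -2.8000, -9.2000)

k = lx + ly = 0.15 + 0.15 = 0.3000;  k·ωz = 0.3000·0.2 = 0.0600
ω₁ (FL) = (vx − vy − k·ωz)/r = -0.8100/0.075 = -10.8000
ω₂ (FR) = (vx + vy + k·ωz)/r = -0.0900/0.075 = -1.2000
ω₃ (RL) = (vx + vy − k·ωz)/r = -0.2100/0.075 = -2.8000
ω₄ (RR) = (vx − vy + k·ωz)/r = -0.6900/0.075 = -9.2000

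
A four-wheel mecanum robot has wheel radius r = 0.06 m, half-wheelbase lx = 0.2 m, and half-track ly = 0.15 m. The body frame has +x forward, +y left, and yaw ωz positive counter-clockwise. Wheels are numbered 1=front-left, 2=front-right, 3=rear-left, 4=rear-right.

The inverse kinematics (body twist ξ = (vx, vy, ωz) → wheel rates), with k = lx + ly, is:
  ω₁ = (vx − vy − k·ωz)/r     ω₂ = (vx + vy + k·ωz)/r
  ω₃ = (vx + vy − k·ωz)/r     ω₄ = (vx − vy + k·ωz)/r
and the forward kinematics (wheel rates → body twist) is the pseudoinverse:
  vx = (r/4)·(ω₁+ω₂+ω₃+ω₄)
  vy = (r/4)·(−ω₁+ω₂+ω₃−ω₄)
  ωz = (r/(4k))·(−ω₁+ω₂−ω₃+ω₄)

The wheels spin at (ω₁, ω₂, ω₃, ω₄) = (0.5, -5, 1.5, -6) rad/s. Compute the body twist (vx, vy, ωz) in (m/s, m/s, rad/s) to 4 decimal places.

(-0.1350, 0.0300, -0.5571)

k = lx + ly = 0.2 + 0.15 = 0.3500
ω₁+ω₂+ω₃+ω₄ = -9.0000  →  vx = (0.06/4)·-9.0000 = -0.1350
−ω₁+ω₂+ω₃−ω₄ = 2.0000  →  vy = (0.06/4)·2.0000 = 0.0300
−ω₁+ω₂−ω₃+ω₄ = -13.0000  →  ωz = (0.06/1.4000)·-13.0000 = -0.5571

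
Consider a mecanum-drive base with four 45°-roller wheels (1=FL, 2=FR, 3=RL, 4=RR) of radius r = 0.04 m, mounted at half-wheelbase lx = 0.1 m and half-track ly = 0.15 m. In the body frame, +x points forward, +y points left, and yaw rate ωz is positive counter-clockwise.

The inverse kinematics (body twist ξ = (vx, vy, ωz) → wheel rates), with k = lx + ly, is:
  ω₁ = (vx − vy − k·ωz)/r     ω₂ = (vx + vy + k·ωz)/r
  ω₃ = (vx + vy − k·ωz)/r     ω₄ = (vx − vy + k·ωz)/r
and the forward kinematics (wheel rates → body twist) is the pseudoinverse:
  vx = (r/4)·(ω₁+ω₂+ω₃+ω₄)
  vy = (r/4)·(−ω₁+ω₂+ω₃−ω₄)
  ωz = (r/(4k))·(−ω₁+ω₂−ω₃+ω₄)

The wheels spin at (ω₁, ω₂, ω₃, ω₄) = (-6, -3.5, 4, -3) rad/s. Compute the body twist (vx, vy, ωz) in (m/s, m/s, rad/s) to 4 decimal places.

k = lx + ly = 0.1 + 0.15 = 0.2500
ω₁+ω₂+ω₃+ω₄ = -8.5000  →  vx = (0.04/4)·-8.5000 = -0.0850
−ω₁+ω₂+ω₃−ω₄ = 9.5000  →  vy = (0.04/4)·9.5000 = 0.0950
−ω₁+ω₂−ω₃+ω₄ = -4.5000  →  ωz = (0.04/1.0000)·-4.5000 = -0.1800

(-0.0850, 0.0950, -0.1800)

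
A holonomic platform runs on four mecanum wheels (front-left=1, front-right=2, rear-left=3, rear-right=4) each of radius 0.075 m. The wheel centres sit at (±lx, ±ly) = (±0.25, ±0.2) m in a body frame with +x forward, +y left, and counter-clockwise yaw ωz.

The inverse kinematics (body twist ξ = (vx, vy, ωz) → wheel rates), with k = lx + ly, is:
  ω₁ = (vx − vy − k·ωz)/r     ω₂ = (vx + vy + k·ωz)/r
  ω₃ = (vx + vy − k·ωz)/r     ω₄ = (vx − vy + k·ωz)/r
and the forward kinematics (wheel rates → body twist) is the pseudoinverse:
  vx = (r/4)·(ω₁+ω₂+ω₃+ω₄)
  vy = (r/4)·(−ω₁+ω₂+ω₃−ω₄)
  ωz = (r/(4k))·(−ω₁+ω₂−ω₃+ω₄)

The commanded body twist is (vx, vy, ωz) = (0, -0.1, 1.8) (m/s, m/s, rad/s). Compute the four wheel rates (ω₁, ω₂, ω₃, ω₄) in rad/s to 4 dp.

(-9.4667, 9.4667, -12.1333, 12.1333)

k = lx + ly = 0.25 + 0.2 = 0.4500;  k·ωz = 0.4500·1.8 = 0.8100
ω₁ (FL) = (vx − vy − k·ωz)/r = -0.7100/0.075 = -9.4667
ω₂ (FR) = (vx + vy + k·ωz)/r = 0.7100/0.075 = 9.4667
ω₃ (RL) = (vx + vy − k·ωz)/r = -0.9100/0.075 = -12.1333
ω₄ (RR) = (vx − vy + k·ωz)/r = 0.9100/0.075 = 12.1333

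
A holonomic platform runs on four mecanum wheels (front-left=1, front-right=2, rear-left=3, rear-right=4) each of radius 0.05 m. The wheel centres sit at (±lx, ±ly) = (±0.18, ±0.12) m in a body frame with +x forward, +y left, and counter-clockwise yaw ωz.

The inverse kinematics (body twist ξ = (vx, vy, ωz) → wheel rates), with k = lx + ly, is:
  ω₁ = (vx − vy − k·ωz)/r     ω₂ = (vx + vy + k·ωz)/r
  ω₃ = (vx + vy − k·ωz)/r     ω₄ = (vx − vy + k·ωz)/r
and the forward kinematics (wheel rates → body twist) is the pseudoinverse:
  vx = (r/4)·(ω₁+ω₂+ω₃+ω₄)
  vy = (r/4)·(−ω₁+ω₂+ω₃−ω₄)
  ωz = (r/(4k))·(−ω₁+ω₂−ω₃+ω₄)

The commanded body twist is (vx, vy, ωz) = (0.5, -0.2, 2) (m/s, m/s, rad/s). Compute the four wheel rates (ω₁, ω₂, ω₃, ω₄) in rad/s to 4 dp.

(2.0000, 18.0000, -6.0000, 26.0000)

k = lx + ly = 0.18 + 0.12 = 0.3000;  k·ωz = 0.3000·2 = 0.6000
ω₁ (FL) = (vx − vy − k·ωz)/r = 0.1000/0.05 = 2.0000
ω₂ (FR) = (vx + vy + k·ωz)/r = 0.9000/0.05 = 18.0000
ω₃ (RL) = (vx + vy − k·ωz)/r = -0.3000/0.05 = -6.0000
ω₄ (RR) = (vx − vy + k·ωz)/r = 1.3000/0.05 = 26.0000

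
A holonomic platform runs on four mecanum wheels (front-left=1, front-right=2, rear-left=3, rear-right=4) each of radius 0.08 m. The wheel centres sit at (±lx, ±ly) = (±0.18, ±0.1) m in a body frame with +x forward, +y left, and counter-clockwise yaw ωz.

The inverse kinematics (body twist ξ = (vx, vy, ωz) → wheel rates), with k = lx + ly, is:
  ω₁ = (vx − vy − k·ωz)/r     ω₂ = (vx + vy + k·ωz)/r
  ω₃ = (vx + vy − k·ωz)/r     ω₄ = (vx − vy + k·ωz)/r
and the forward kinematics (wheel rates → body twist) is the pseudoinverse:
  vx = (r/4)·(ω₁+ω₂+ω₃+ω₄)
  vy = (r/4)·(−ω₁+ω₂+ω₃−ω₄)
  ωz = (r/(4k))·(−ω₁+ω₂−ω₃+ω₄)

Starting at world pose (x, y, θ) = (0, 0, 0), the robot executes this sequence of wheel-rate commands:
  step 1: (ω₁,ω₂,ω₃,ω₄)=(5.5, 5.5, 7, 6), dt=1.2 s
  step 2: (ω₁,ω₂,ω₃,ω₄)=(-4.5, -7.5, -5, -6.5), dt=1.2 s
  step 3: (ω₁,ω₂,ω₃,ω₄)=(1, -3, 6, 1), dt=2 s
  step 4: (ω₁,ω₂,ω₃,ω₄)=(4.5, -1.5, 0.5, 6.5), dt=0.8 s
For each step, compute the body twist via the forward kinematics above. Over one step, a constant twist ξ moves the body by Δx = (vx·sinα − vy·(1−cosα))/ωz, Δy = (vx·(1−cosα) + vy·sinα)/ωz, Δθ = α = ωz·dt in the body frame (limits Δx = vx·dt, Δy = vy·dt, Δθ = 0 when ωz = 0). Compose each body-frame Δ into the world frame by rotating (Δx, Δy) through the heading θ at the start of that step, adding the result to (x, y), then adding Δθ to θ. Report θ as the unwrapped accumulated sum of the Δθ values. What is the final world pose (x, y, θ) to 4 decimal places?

(-0.0750, -0.1536, -1.7571)

step 1: ξ=(vx,vy,ωz)=(0.4800, 0.0200, -0.0714), dt=1.2 → body Δ=(0.5763, -0.0007, -0.0857) → world pose (0.5763, -0.0007, -0.0857)
step 2: ξ=(vx,vy,ωz)=(-0.4700, -0.0300, -0.3214), dt=1.2 → body Δ=(-0.5570, 0.0723, -0.3857) → world pose (0.0276, 0.1190, -0.4714)
step 3: ξ=(vx,vy,ωz)=(0.1000, 0.0200, -0.6429), dt=2.0 → body Δ=(0.1716, -0.0820, -1.2857) → world pose (0.1433, -0.0319, -1.7571)
step 4: ξ=(vx,vy,ωz)=(0.2000, -0.2400, 0.0000), dt=0.8 → body Δ=(0.1600, -0.1920, 0.0000) → world pose (-0.0750, -0.1536, -1.7571)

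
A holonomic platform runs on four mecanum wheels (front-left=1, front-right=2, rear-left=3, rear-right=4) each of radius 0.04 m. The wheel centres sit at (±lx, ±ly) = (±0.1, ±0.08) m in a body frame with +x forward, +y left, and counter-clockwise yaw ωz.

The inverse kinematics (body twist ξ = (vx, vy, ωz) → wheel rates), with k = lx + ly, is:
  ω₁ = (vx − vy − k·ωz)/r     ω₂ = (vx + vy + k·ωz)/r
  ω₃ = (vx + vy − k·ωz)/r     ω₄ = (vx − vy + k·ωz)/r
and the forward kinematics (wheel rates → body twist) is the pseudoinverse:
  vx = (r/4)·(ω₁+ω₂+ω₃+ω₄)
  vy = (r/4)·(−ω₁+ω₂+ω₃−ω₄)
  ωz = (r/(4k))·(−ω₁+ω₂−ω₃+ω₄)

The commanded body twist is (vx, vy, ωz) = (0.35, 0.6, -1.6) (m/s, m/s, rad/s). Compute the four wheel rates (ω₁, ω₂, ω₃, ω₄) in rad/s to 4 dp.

k = lx + ly = 0.1 + 0.08 = 0.1800;  k·ωz = 0.1800·-1.6 = -0.2880
ω₁ (FL) = (vx − vy − k·ωz)/r = 0.0380/0.04 = 0.9500
ω₂ (FR) = (vx + vy + k·ωz)/r = 0.6620/0.04 = 16.5500
ω₃ (RL) = (vx + vy − k·ωz)/r = 1.2380/0.04 = 30.9500
ω₄ (RR) = (vx − vy + k·ωz)/r = -0.5380/0.04 = -13.4500

(0.9500, 16.5500, 30.9500, -13.4500)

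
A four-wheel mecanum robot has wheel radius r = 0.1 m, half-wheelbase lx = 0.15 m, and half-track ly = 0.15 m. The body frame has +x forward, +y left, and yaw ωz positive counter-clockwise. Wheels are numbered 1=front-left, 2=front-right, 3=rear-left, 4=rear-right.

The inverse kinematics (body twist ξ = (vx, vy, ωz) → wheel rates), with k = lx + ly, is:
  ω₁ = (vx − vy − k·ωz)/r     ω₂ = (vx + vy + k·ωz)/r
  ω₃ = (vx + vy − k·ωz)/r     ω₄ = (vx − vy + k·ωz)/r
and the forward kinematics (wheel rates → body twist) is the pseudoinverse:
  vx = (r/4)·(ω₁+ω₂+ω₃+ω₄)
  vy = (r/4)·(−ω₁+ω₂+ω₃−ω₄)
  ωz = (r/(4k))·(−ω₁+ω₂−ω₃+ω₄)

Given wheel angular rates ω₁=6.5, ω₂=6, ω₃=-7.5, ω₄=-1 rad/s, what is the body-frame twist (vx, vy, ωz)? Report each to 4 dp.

k = lx + ly = 0.15 + 0.15 = 0.3000
ω₁+ω₂+ω₃+ω₄ = 4.0000  →  vx = (0.1/4)·4.0000 = 0.1000
−ω₁+ω₂+ω₃−ω₄ = -7.0000  →  vy = (0.1/4)·-7.0000 = -0.1750
−ω₁+ω₂−ω₃+ω₄ = 6.0000  →  ωz = (0.1/1.2000)·6.0000 = 0.5000

(0.1000, -0.1750, 0.5000)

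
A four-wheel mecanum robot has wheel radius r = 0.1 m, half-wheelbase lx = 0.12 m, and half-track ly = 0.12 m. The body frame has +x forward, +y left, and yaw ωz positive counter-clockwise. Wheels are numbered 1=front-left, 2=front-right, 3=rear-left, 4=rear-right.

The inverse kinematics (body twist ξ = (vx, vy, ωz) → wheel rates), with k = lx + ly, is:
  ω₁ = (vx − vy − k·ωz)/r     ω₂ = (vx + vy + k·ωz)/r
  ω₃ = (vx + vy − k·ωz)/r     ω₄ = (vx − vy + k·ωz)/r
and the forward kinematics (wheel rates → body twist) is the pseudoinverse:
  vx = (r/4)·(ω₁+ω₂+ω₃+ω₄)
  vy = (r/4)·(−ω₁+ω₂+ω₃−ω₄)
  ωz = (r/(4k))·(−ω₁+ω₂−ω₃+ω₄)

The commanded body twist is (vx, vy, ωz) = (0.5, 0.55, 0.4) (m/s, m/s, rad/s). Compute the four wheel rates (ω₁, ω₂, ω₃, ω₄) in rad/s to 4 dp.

(-1.4600, 11.4600, 9.5400, 0.4600)

k = lx + ly = 0.12 + 0.12 = 0.2400;  k·ωz = 0.2400·0.4 = 0.0960
ω₁ (FL) = (vx − vy − k·ωz)/r = -0.1460/0.1 = -1.4600
ω₂ (FR) = (vx + vy + k·ωz)/r = 1.1460/0.1 = 11.4600
ω₃ (RL) = (vx + vy − k·ωz)/r = 0.9540/0.1 = 9.5400
ω₄ (RR) = (vx − vy + k·ωz)/r = 0.0460/0.1 = 0.4600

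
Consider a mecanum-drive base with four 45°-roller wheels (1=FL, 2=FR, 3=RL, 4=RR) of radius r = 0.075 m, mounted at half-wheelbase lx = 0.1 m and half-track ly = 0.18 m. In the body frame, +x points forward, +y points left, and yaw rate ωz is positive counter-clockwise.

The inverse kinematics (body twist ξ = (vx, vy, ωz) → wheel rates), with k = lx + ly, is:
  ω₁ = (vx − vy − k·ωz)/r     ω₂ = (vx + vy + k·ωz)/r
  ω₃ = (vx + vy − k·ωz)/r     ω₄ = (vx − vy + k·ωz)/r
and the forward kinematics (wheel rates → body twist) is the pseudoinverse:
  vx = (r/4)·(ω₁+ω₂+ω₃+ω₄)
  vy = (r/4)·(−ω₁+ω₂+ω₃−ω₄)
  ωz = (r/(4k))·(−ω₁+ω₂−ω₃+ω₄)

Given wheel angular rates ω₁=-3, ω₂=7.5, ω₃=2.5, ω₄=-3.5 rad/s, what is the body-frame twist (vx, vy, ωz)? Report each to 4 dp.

(0.0656, 0.3094, 0.3013)

k = lx + ly = 0.1 + 0.18 = 0.2800
ω₁+ω₂+ω₃+ω₄ = 3.5000  →  vx = (0.075/4)·3.5000 = 0.0656
−ω₁+ω₂+ω₃−ω₄ = 16.5000  →  vy = (0.075/4)·16.5000 = 0.3094
−ω₁+ω₂−ω₃+ω₄ = 4.5000  →  ωz = (0.075/1.1200)·4.5000 = 0.3013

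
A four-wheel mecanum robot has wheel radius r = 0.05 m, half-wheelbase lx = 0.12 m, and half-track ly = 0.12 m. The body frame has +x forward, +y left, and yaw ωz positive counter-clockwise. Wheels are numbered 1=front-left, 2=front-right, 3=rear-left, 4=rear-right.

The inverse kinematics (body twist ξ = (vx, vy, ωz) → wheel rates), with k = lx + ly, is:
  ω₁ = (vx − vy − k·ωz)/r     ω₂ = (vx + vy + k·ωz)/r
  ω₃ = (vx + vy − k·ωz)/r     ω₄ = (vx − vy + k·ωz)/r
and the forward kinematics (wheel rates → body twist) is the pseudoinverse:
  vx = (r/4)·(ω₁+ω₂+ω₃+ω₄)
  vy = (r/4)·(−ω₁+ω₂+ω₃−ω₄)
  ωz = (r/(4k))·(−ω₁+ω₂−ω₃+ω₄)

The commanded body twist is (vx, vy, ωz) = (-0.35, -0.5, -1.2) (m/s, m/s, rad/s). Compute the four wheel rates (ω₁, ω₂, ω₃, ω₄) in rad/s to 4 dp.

(8.7600, -22.7600, -11.2400, -2.7600)

k = lx + ly = 0.12 + 0.12 = 0.2400;  k·ωz = 0.2400·-1.2 = -0.2880
ω₁ (FL) = (vx − vy − k·ωz)/r = 0.4380/0.05 = 8.7600
ω₂ (FR) = (vx + vy + k·ωz)/r = -1.1380/0.05 = -22.7600
ω₃ (RL) = (vx + vy − k·ωz)/r = -0.5620/0.05 = -11.2400
ω₄ (RR) = (vx − vy + k·ωz)/r = -0.1380/0.05 = -2.7600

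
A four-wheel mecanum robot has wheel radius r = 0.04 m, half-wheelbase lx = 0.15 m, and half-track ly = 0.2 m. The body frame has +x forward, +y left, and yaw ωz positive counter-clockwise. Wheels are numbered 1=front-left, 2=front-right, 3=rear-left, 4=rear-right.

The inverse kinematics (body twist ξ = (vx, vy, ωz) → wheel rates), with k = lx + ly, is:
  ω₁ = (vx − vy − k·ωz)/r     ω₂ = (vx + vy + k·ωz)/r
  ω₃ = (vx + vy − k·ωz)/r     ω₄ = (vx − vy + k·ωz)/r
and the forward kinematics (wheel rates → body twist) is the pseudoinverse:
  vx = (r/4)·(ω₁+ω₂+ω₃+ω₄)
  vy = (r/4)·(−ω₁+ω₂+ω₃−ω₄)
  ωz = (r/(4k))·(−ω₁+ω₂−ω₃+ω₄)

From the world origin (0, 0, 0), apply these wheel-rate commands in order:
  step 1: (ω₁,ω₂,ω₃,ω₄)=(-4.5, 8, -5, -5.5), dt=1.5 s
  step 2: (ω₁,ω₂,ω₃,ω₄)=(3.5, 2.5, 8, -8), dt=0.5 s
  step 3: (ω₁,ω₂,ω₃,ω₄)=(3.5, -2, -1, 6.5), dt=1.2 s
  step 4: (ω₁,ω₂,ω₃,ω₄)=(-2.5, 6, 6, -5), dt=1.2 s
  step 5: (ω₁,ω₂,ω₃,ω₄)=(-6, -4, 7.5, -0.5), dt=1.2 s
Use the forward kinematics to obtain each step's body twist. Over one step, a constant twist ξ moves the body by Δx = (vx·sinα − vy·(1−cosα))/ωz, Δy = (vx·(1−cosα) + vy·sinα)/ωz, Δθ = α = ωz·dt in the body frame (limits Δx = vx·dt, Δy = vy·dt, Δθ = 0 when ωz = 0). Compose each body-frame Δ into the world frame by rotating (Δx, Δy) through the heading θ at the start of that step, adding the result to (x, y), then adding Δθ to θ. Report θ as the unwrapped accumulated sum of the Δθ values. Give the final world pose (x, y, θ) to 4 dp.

step 1: ξ=(vx,vy,ωz)=(-0.0700, 0.1300, 0.3429), dt=1.5 → body Δ=(-0.1495, 0.1601, 0.5143) → world pose (-0.1495, 0.1601, 0.5143)
step 2: ξ=(vx,vy,ωz)=(0.0600, 0.1500, -0.4857), dt=0.5 → body Δ=(0.0388, 0.0706, -0.2429) → world pose (-0.1505, 0.2407, 0.2714)
step 3: ξ=(vx,vy,ωz)=(0.0700, -0.1300, 0.0571), dt=1.2 → body Δ=(0.0893, -0.1530, 0.0686) → world pose (-0.0234, 0.1172, 0.3400)
step 4: ξ=(vx,vy,ωz)=(0.0450, 0.1950, -0.0714), dt=1.2 → body Δ=(0.0640, 0.2314, -0.0857) → world pose (-0.0403, 0.3567, 0.2543)
step 5: ξ=(vx,vy,ωz)=(-0.0300, 0.1000, -0.1714), dt=1.2 → body Δ=(-0.0234, 0.1228, -0.2057) → world pose (-0.0939, 0.4697, 0.0486)

(-0.0939, 0.4697, 0.0486)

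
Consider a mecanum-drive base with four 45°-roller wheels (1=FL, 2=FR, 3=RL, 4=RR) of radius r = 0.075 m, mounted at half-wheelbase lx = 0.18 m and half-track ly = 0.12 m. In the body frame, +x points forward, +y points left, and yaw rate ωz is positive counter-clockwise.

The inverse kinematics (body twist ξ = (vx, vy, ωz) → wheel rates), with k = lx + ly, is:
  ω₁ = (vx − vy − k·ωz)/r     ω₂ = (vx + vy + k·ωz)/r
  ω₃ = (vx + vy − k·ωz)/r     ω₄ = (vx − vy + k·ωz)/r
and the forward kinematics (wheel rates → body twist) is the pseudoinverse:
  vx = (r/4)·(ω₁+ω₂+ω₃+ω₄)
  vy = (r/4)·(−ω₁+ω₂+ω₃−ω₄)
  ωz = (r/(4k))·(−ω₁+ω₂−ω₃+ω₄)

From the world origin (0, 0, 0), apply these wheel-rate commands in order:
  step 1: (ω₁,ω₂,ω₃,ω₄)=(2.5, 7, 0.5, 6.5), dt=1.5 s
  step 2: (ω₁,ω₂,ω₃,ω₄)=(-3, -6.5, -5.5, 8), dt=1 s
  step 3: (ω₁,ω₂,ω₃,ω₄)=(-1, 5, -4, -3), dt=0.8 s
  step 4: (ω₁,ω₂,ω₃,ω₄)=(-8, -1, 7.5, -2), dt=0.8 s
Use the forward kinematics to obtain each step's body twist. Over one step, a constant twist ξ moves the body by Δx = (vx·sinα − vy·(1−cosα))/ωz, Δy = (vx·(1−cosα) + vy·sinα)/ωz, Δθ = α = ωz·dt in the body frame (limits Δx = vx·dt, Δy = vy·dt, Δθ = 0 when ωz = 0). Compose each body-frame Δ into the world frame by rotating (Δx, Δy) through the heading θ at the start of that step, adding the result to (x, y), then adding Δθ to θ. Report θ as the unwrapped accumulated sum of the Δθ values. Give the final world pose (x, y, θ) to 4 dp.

step 1: ξ=(vx,vy,ωz)=(0.3094, -0.0281, 0.6562), dt=1.5 → body Δ=(0.4118, 0.1749, 0.9844) → world pose (0.4118, 0.1749, 0.9844)
step 2: ξ=(vx,vy,ωz)=(-0.1312, -0.3187, 0.6250), dt=1.0 → body Δ=(-0.0265, -0.3381, 0.6250) → world pose (0.6788, -0.0343, 1.6094)
step 3: ξ=(vx,vy,ωz)=(-0.0562, 0.0938, 0.4375), dt=0.8 → body Δ=(-0.0571, 0.0657, 0.3500) → world pose (0.6153, -0.0939, 1.9594)
step 4: ξ=(vx,vy,ωz)=(-0.0656, 0.3094, -0.1562), dt=0.8 → body Δ=(-0.0369, 0.2501, -0.1250) → world pose (0.3978, -0.2228, 1.8344)

(0.3978, -0.2228, 1.8344)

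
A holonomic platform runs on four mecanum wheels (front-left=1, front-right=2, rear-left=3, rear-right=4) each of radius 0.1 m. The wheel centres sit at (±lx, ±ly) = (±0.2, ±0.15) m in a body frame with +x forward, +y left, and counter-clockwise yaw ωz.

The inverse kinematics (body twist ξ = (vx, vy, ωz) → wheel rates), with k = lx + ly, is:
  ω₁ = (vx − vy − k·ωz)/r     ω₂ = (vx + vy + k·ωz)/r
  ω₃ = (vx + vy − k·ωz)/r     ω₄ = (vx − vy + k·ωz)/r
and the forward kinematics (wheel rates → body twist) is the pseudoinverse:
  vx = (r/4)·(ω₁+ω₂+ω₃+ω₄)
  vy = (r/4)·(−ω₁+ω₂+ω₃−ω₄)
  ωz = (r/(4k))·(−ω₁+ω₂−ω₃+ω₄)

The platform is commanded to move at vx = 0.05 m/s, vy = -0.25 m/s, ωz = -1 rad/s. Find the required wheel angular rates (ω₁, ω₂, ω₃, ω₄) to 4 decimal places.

k = lx + ly = 0.2 + 0.15 = 0.3500;  k·ωz = 0.3500·-1 = -0.3500
ω₁ (FL) = (vx − vy − k·ωz)/r = 0.6500/0.1 = 6.5000
ω₂ (FR) = (vx + vy + k·ωz)/r = -0.5500/0.1 = -5.5000
ω₃ (RL) = (vx + vy − k·ωz)/r = 0.1500/0.1 = 1.5000
ω₄ (RR) = (vx − vy + k·ωz)/r = -0.0500/0.1 = -0.5000

(6.5000, -5.5000, 1.5000, -0.5000)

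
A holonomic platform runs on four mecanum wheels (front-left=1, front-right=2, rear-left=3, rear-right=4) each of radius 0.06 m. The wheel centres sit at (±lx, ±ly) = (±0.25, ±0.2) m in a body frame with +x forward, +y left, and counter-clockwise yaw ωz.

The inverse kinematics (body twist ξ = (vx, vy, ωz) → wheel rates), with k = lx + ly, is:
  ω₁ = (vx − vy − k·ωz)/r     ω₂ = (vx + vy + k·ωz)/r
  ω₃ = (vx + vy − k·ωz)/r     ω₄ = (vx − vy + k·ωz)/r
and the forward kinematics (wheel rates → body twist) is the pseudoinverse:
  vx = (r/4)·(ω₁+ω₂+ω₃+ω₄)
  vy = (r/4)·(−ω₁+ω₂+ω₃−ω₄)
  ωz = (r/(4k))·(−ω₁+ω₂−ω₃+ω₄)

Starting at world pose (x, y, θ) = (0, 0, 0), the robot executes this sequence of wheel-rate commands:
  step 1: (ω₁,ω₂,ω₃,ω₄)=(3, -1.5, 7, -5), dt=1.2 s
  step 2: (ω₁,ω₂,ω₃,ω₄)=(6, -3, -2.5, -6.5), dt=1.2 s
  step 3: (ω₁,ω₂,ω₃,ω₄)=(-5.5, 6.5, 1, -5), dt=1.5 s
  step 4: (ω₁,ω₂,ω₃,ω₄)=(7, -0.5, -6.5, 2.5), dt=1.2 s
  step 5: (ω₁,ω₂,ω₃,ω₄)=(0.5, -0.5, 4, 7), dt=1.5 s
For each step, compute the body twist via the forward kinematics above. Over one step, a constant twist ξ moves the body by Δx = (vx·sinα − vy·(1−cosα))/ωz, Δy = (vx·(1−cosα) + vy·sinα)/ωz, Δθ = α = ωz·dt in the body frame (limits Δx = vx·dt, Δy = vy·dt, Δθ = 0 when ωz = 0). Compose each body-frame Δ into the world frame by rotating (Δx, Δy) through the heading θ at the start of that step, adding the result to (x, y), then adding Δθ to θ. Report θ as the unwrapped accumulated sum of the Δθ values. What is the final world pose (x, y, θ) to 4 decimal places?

(0.1989, -0.0648, -0.7200)

step 1: ξ=(vx,vy,ωz)=(0.0525, 0.1125, -0.5500), dt=1.2 → body Δ=(0.1015, 0.1054, -0.6600) → world pose (0.1015, 0.1054, -0.6600)
step 2: ξ=(vx,vy,ωz)=(-0.0900, -0.0750, -0.4333), dt=1.2 → body Δ=(-0.1261, -0.0585, -0.5200) → world pose (-0.0340, 0.1364, -1.1800)
step 3: ξ=(vx,vy,ωz)=(-0.0450, 0.2700, 0.2000), dt=1.5 → body Δ=(-0.1268, 0.3889, 0.3000) → world pose (0.2773, 0.4018, -0.8800)
step 4: ξ=(vx,vy,ωz)=(0.0375, -0.2475, 0.0500), dt=1.2 → body Δ=(0.0539, -0.2955, 0.0600) → world pose (0.0839, 0.1720, -0.8200)
step 5: ξ=(vx,vy,ωz)=(0.1650, -0.0600, 0.0667), dt=1.5 → body Δ=(0.2516, -0.0775, 0.1000) → world pose (0.1989, -0.0648, -0.7200)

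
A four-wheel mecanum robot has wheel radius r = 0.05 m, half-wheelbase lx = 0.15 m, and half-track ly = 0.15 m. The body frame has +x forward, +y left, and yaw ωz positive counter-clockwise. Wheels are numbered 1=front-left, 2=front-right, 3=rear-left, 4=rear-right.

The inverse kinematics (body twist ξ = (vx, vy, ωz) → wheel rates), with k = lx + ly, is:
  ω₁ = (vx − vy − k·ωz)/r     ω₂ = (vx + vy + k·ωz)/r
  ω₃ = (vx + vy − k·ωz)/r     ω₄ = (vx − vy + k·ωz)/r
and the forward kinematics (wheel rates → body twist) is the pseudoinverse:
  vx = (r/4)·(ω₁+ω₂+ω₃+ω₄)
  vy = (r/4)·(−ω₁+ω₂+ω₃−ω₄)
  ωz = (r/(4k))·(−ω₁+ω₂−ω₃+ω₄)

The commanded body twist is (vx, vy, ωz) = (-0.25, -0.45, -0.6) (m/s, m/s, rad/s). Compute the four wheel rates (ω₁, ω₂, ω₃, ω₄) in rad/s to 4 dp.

(7.6000, -17.6000, -10.4000, 0.4000)

k = lx + ly = 0.15 + 0.15 = 0.3000;  k·ωz = 0.3000·-0.6 = -0.1800
ω₁ (FL) = (vx − vy − k·ωz)/r = 0.3800/0.05 = 7.6000
ω₂ (FR) = (vx + vy + k·ωz)/r = -0.8800/0.05 = -17.6000
ω₃ (RL) = (vx + vy − k·ωz)/r = -0.5200/0.05 = -10.4000
ω₄ (RR) = (vx − vy + k·ωz)/r = 0.0200/0.05 = 0.4000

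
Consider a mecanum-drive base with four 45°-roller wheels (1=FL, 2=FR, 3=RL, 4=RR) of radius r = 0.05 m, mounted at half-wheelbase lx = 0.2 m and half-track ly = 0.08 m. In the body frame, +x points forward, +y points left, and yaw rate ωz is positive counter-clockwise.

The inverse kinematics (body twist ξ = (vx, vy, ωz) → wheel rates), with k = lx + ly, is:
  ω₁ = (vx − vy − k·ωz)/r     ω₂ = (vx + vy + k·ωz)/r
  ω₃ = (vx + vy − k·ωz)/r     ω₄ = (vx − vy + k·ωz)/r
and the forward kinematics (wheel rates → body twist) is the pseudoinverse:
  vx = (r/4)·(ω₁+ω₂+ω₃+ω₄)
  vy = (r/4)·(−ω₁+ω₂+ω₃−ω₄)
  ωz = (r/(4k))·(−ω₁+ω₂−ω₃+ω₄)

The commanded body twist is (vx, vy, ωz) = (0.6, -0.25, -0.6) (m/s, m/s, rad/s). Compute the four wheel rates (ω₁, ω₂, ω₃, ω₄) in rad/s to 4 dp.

(20.3600, 3.6400, 10.3600, 13.6400)

k = lx + ly = 0.2 + 0.08 = 0.2800;  k·ωz = 0.2800·-0.6 = -0.1680
ω₁ (FL) = (vx − vy − k·ωz)/r = 1.0180/0.05 = 20.3600
ω₂ (FR) = (vx + vy + k·ωz)/r = 0.1820/0.05 = 3.6400
ω₃ (RL) = (vx + vy − k·ωz)/r = 0.5180/0.05 = 10.3600
ω₄ (RR) = (vx − vy + k·ωz)/r = 0.6820/0.05 = 13.6400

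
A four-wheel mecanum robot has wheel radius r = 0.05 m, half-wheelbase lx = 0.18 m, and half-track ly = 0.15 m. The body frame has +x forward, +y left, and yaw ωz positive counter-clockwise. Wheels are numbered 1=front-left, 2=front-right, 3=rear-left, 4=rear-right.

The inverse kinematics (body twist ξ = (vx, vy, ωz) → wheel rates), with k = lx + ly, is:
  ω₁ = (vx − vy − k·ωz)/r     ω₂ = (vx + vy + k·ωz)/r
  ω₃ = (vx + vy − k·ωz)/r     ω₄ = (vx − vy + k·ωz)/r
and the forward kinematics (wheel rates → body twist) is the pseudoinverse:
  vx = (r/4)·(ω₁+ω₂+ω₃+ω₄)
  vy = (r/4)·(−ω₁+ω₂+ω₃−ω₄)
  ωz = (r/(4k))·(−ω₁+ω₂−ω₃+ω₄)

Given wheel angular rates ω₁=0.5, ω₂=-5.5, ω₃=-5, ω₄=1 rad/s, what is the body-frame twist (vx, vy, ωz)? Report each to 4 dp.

(-0.1125, -0.1500, 0.0000)

k = lx + ly = 0.18 + 0.15 = 0.3300
ω₁+ω₂+ω₃+ω₄ = -9.0000  →  vx = (0.05/4)·-9.0000 = -0.1125
−ω₁+ω₂+ω₃−ω₄ = -12.0000  →  vy = (0.05/4)·-12.0000 = -0.1500
−ω₁+ω₂−ω₃+ω₄ = 0.0000  →  ωz = (0.05/1.3200)·0.0000 = 0.0000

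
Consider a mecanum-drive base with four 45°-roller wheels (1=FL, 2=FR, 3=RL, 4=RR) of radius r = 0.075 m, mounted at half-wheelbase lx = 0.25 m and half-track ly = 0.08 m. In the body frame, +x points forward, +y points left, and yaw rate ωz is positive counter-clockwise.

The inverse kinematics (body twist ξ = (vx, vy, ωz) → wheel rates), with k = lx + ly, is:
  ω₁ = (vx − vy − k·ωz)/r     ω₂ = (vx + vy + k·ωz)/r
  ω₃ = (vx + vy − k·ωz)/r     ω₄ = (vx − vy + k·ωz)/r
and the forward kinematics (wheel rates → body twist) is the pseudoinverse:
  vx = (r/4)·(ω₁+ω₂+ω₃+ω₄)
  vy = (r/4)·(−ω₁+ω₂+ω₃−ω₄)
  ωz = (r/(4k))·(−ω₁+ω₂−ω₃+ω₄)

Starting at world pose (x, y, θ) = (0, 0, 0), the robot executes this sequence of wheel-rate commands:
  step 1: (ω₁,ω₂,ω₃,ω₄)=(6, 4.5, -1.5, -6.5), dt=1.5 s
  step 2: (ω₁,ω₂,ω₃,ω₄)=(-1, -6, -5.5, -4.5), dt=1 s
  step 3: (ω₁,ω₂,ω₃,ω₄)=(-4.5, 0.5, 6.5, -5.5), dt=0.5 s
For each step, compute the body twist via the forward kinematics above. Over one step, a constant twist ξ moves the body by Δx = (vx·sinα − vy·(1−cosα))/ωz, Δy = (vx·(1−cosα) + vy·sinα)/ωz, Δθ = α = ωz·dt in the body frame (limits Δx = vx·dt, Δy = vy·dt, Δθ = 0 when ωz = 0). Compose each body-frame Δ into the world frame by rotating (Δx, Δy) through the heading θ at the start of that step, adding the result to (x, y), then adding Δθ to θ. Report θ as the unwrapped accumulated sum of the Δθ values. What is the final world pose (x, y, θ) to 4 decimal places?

step 1: ξ=(vx,vy,ωz)=(0.0469, 0.0656, -0.3693), dt=1.5 → body Δ=(0.0933, 0.0745, -0.5540) → world pose (0.0933, 0.0745, -0.5540)
step 2: ξ=(vx,vy,ωz)=(-0.3187, -0.1125, -0.2273), dt=1.0 → body Δ=(-0.3287, -0.0755, -0.2273) → world pose (-0.2259, 0.1833, -0.7812)
step 3: ξ=(vx,vy,ωz)=(-0.0562, 0.3187, -0.3977), dt=0.5 → body Δ=(-0.0121, 0.1611, -0.1989) → world pose (-0.1211, 0.3062, -0.9801)

(-0.1211, 0.3062, -0.9801)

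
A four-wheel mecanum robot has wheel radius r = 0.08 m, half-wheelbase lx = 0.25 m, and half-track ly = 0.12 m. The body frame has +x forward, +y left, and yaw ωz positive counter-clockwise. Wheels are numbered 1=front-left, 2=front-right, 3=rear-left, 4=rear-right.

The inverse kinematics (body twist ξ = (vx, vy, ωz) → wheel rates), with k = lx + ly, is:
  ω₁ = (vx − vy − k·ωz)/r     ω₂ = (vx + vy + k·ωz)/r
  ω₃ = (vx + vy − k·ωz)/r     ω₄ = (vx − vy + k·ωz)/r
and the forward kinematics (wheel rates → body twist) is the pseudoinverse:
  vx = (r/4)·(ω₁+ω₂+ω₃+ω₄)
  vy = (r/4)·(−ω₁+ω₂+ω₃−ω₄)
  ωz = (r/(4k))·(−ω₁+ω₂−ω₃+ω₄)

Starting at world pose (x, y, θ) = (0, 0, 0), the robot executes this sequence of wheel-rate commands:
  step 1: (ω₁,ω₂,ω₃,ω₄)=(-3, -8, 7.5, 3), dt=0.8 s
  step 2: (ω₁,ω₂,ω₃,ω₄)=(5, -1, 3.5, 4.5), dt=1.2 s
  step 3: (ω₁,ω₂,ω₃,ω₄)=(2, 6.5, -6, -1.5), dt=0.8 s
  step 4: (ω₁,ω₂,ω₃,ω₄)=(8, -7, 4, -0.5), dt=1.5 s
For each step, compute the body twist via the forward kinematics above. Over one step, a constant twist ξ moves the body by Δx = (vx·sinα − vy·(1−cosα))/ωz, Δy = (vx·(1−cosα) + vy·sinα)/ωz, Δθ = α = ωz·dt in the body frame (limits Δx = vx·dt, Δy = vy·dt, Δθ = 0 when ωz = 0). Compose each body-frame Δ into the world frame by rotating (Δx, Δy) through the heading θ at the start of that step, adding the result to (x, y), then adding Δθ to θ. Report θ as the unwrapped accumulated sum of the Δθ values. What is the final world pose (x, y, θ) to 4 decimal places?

step 1: ξ=(vx,vy,ωz)=(-0.0100, -0.0100, -0.5135), dt=0.8 → body Δ=(-0.0094, -0.0062, -0.4108) → world pose (-0.0094, -0.0062, -0.4108)
step 2: ξ=(vx,vy,ωz)=(0.2400, -0.1400, -0.2703), dt=1.2 → body Δ=(0.2560, -0.2114, -0.3243) → world pose (0.1409, -0.3022, -0.7351)
step 3: ξ=(vx,vy,ωz)=(0.0200, 0.0000, 0.4865), dt=0.8 → body Δ=(0.0156, 0.0031, 0.3892) → world pose (0.1545, -0.3103, -0.3459)
step 4: ξ=(vx,vy,ωz)=(0.0900, -0.2100, -1.0541), dt=1.5 → body Δ=(-0.1159, -0.2855, -1.5811) → world pose (-0.0513, -0.5396, -1.9270)

(-0.0513, -0.5396, -1.9270)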